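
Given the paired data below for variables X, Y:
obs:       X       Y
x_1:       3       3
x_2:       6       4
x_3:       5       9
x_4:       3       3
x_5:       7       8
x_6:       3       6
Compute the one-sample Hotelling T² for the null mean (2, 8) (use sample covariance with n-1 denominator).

Step 1 — sample mean vector:
  mean(X) = (3 + 6 + 5 + 3 + 7 + 3) / 6 = 27/6 = 4.5
  mean(Y) = (3 + 4 + 9 + 3 + 8 + 6) / 6 = 33/6 = 5.5
  x̄ = (4.5, 5.5),  deviation x̄ - mu_0 = (4.5, 5.5) - (2, 8) = (2.5, -2.5).

Step 2 — sample covariance matrix, S[i,j] = (1/(n-1)) · Σ_k (x_{k,i} - mean_i) · (x_{k,j} - mean_j), divisor n-1 = 5:
  S[X,X] = ((-1.5)·(-1.5) + (1.5)·(1.5) + (0.5)·(0.5) + (-1.5)·(-1.5) + (2.5)·(2.5) + (-1.5)·(-1.5)) / 5 = 15.5/5 = 3.1
  S[X,Y] = ((-1.5)·(-2.5) + (1.5)·(-1.5) + (0.5)·(3.5) + (-1.5)·(-2.5) + (2.5)·(2.5) + (-1.5)·(0.5)) / 5 = 12.5/5 = 2.5
  S[Y,Y] = ((-2.5)·(-2.5) + (-1.5)·(-1.5) + (3.5)·(3.5) + (-2.5)·(-2.5) + (2.5)·(2.5) + (0.5)·(0.5)) / 5 = 33.5/5 = 6.7
  S = [[3.1, 2.5],
 [2.5, 6.7]].

Step 3 — invert S. det(S) = 3.1·6.7 - (2.5)² = 14.52.
  S^{-1} = (1/det) · [[d, -b], [-b, a]] = [[0.4614, -0.1722],
 [-0.1722, 0.2135]].

Step 4 — quadratic form (x̄ - mu_0)^T · S^{-1} · (x̄ - mu_0):
  S^{-1} · (x̄ - mu_0) = (1.584, -0.9642),
  (x̄ - mu_0)^T · [...] = (2.5)·(1.584) + (-2.5)·(-0.9642) = 6.3705.

Step 5 — scale by n: T² = 6 · 6.3705 = 38.2231.

T² ≈ 38.2231


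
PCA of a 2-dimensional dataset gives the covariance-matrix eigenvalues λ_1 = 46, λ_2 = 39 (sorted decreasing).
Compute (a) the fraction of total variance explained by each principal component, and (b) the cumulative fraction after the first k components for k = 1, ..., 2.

Step 1 — total variance = trace(Sigma) = Σ λ_i = 46 + 39 = 85.

Step 2 — fraction explained by component i = λ_i / Σ λ:
  PC1: 46/85 = 0.5412
  PC2: 39/85 = 0.4588

Step 3 — cumulative fraction after k components = (λ_1 + ... + λ_k) / Σ λ:
  k = 1: 46/85 = 0.5412
  k = 2: (46 + 39)/85 = 85/85 = 1

Summary (fraction, with percent):

explained: PC1 0.5412 (54.12%), PC2 0.4588 (45.88%);  cumulative: 0.5412, 1


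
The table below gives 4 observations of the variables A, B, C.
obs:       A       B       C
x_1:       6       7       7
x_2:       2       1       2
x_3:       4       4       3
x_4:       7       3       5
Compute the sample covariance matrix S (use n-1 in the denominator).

Step 1 — column means:
  mean(A) = (6 + 2 + 4 + 7) / 4 = 19/4 = 4.75
  mean(B) = (7 + 1 + 4 + 3) / 4 = 15/4 = 3.75
  mean(C) = (7 + 2 + 3 + 5) / 4 = 17/4 = 4.25

Step 2 — sample covariance S[i,j] = (1/(n-1)) · Σ_k (x_{k,i} - mean_i) · (x_{k,j} - mean_j), with n-1 = 3.
  S[A,A] = ((1.25)·(1.25) + (-2.75)·(-2.75) + (-0.75)·(-0.75) + (2.25)·(2.25)) / 3 = 14.75/3 = 4.9167
  S[A,B] = ((1.25)·(3.25) + (-2.75)·(-2.75) + (-0.75)·(0.25) + (2.25)·(-0.75)) / 3 = 9.75/3 = 3.25
  S[A,C] = ((1.25)·(2.75) + (-2.75)·(-2.25) + (-0.75)·(-1.25) + (2.25)·(0.75)) / 3 = 12.25/3 = 4.0833
  S[B,B] = ((3.25)·(3.25) + (-2.75)·(-2.75) + (0.25)·(0.25) + (-0.75)·(-0.75)) / 3 = 18.75/3 = 6.25
  S[B,C] = ((3.25)·(2.75) + (-2.75)·(-2.25) + (0.25)·(-1.25) + (-0.75)·(0.75)) / 3 = 14.25/3 = 4.75
  S[C,C] = ((2.75)·(2.75) + (-2.25)·(-2.25) + (-1.25)·(-1.25) + (0.75)·(0.75)) / 3 = 14.75/3 = 4.9167

S is symmetric (S[j,i] = S[i,j]). Assembling:

S = [[4.9167, 3.25, 4.0833],
 [3.25, 6.25, 4.75],
 [4.0833, 4.75, 4.9167]]


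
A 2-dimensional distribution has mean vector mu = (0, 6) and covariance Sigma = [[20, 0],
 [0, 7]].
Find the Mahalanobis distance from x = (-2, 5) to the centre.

Step 1 — centre the observation: (x - mu) = (-2, -1).

Step 2 — invert Sigma. det(Sigma) = 20·7 - (0)² = 140.
  Sigma^{-1} = (1/det) · [[d, -b], [-b, a]] = [[0.05, 0],
 [0, 0.1429]].

Step 3 — form the quadratic (x - mu)^T · Sigma^{-1} · (x - mu):
  Sigma^{-1} · (x - mu) = (-0.1, -0.1429).
  (x - mu)^T · [Sigma^{-1} · (x - mu)] = (-2)·(-0.1) + (-1)·(-0.1429) = 0.3429.

Step 4 — take square root: d = √(0.3429) ≈ 0.5855.

d(x, mu) = √(0.3429) ≈ 0.5855


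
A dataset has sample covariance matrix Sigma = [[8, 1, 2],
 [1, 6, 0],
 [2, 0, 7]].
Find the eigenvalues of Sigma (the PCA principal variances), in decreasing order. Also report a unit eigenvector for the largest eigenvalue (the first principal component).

Step 1 — characteristic polynomial p(λ) = det(λI - Sigma) = λ³ - tr·λ² + c_1·λ - det, where tr = trace, c_1 = sum of the principal 2×2 minors, det = det(Sigma):
  tr = 8 + 6 + 7 = 21,
  c_1 = (8·6 - (1)²) + (8·7 - (2)²) + (6·7 - (0)²) = 47 + 52 + 42 = 141,
  det = 8·(6·7 - (0)²) - (1)·((1)·7 - (0)·(2)) + (2)·((1)·(0) - 6·(2)) = 8·(42) - (1)·(7) + (2)·(-12) = 305.
  So p(λ) = λ³ - 21λ² + 141λ - 305.
Step 2 — look for an integer root (rational root theorem: any rational root is an integer divisor of 305). Testing λ = 5:
  p(5) = 125 - 525 + 705 - 305 = 0  ✓
  Dividing out (λ - 5): p(λ) = (λ - 5)(λ² - 16λ + 61).
Step 3 — remaining eigenvalues from the quadratic λ² - 16λ + 61 = 0:
  Δ = 16² - 4·61 = 256 - 244 = 12,  λ = (16 ± √12)/2 = (16 ± 3.4641)/2 ≈ 9.7321 or 6.2679.
  Sorted: λ_1 = 9.7321,  λ_2 = 6.2679,  λ_3 = 5  (check: sum = 21 = tr ✓).

Step 4 — unit eigenvector for λ_1 ≈ 9.7321: v spans the null space of (Sigma - λ_1 I), whose rows are
  r_1 = (-1.7321, 1, 2),  r_2 = (1, -3.7321, 0),  r_3 = (2, 0, -2.7321).
  v is orthogonal to every row, so take v ∝ r_1 × r_2 = ((1)·(0) - (2)·(-3.7321), (2)·(1) - (-1.7321)·(0), (-1.7321)·(-3.7321) - (1)·(1)) ≈ (7.4641, 2, 5.4641).
  Let u = (7.4641, 2, 5.4641).
  ||u|| = √((7.4641)² + (2)² + (5.4641)²) = √(89.5692) ≈ 9.4641,  v_1 = u/||u|| ≈ (0.7887, 0.2113, 0.5774) (||v_1|| = 1).

λ_1 = 9.7321,  λ_2 = 6.2679,  λ_3 = 5;  v_1 ≈ (0.7887, 0.2113, 0.5774)


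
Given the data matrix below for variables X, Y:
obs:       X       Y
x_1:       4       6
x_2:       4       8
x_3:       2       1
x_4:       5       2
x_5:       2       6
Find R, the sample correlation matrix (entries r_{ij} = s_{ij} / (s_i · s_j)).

Step 1 — column means:
  mean(X) = (4 + 4 + 2 + 5 + 2) / 5 = 17/5 = 3.4
  mean(Y) = (6 + 8 + 1 + 2 + 6) / 5 = 23/5 = 4.6

Step 2 — sample variances and covariances s[i,j] = (1/(n-1)) · Σ_k (x_{k,i} - mean_i) · (x_{k,j} - mean_j), with n-1 = 4:
  s[X,X] = ((0.6)·(0.6) + (0.6)·(0.6) + (-1.4)·(-1.4) + (1.6)·(1.6) + (-1.4)·(-1.4)) / 4 = 7.2/4 = 1.8
  s[X,Y] = ((0.6)·(1.4) + (0.6)·(3.4) + (-1.4)·(-3.6) + (1.6)·(-2.6) + (-1.4)·(1.4)) / 4 = 1.8/4 = 0.45
  s[Y,Y] = ((1.4)·(1.4) + (3.4)·(3.4) + (-3.6)·(-3.6) + (-2.6)·(-2.6) + (1.4)·(1.4)) / 4 = 35.2/4 = 8.8
  Sample standard deviations s_i = √(s[i,i]):
  s(X) = √(1.8) = 1.3416
  s(Y) = √(8.8) = 2.9665

Step 3 — r_{ij} = s_{ij} / (s_i · s_j):
  r[X,X] = 1 (diagonal).
  r[X,Y] = 0.45 / (1.3416 · 2.9665) = 0.45 / 3.9799 = 0.1131
  r[Y,Y] = 1 (diagonal).

R is symmetric with unit diagonal. Assembling:

R = [[1, 0.1131],
 [0.1131, 1]]


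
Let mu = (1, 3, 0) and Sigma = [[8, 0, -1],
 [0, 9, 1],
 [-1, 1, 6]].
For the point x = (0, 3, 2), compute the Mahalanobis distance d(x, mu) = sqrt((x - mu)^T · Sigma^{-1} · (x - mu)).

Step 1 — centre the observation: (x - mu) = (-1, 0, 2).

Step 2 — invert Sigma (cofactor / det for 3×3, or solve directly):
  Sigma^{-1} = [[0.1277, -0.0024, 0.0217],
 [-0.0024, 0.1133, -0.0193],
 [0.0217, -0.0193, 0.1735]].

Step 3 — form the quadratic (x - mu)^T · Sigma^{-1} · (x - mu):
  Sigma^{-1} · (x - mu) = (-0.0843, -0.0361, 0.3253).
  (x - mu)^T · [Sigma^{-1} · (x - mu)] = (-1)·(-0.0843) + (0)·(-0.0361) + (2)·(0.3253) = 0.7349.

Step 4 — take square root: d = √(0.7349) ≈ 0.8573.

d(x, mu) = √(0.7349) ≈ 0.8573


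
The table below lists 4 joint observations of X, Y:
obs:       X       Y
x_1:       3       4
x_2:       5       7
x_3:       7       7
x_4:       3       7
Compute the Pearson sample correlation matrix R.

Step 1 — column means:
  mean(X) = (3 + 5 + 7 + 3) / 4 = 18/4 = 4.5
  mean(Y) = (4 + 7 + 7 + 7) / 4 = 25/4 = 6.25

Step 2 — sample variances and covariances s[i,j] = (1/(n-1)) · Σ_k (x_{k,i} - mean_i) · (x_{k,j} - mean_j), with n-1 = 3:
  s[X,X] = ((-1.5)·(-1.5) + (0.5)·(0.5) + (2.5)·(2.5) + (-1.5)·(-1.5)) / 3 = 11/3 = 3.6667
  s[X,Y] = ((-1.5)·(-2.25) + (0.5)·(0.75) + (2.5)·(0.75) + (-1.5)·(0.75)) / 3 = 4.5/3 = 1.5
  s[Y,Y] = ((-2.25)·(-2.25) + (0.75)·(0.75) + (0.75)·(0.75) + (0.75)·(0.75)) / 3 = 6.75/3 = 2.25
  Sample standard deviations s_i = √(s[i,i]):
  s(X) = √(3.6667) = 1.9149
  s(Y) = √(2.25) = 1.5

Step 3 — r_{ij} = s_{ij} / (s_i · s_j):
  r[X,X] = 1 (diagonal).
  r[X,Y] = 1.5 / (1.9149 · 1.5) = 1.5 / 2.8723 = 0.5222
  r[Y,Y] = 1 (diagonal).

R is symmetric with unit diagonal. Assembling:

R = [[1, 0.5222],
 [0.5222, 1]]


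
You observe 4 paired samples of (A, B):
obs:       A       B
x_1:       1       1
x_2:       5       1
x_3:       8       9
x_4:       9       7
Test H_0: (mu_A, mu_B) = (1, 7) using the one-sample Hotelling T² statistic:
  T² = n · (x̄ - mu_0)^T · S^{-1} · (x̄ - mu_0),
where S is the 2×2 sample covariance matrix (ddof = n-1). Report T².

Step 1 — sample mean vector:
  mean(A) = (1 + 5 + 8 + 9) / 4 = 23/4 = 5.75
  mean(B) = (1 + 1 + 9 + 7) / 4 = 18/4 = 4.5
  x̄ = (5.75, 4.5),  deviation x̄ - mu_0 = (5.75, 4.5) - (1, 7) = (4.75, -2.5).

Step 2 — sample covariance matrix, S[i,j] = (1/(n-1)) · Σ_k (x_{k,i} - mean_i) · (x_{k,j} - mean_j), divisor n-1 = 3:
  S[A,A] = ((-4.75)·(-4.75) + (-0.75)·(-0.75) + (2.25)·(2.25) + (3.25)·(3.25)) / 3 = 38.75/3 = 12.9167
  S[A,B] = ((-4.75)·(-3.5) + (-0.75)·(-3.5) + (2.25)·(4.5) + (3.25)·(2.5)) / 3 = 37.5/3 = 12.5
  S[B,B] = ((-3.5)·(-3.5) + (-3.5)·(-3.5) + (4.5)·(4.5) + (2.5)·(2.5)) / 3 = 51/3 = 17
  S = [[12.9167, 12.5],
 [12.5, 17]].

Step 3 — invert S. det(S) = 12.9167·17 - (12.5)² = 63.3333.
  S^{-1} = (1/det) · [[d, -b], [-b, a]] = [[0.2684, -0.1974],
 [-0.1974, 0.2039]].

Step 4 — quadratic form (x̄ - mu_0)^T · S^{-1} · (x̄ - mu_0):
  S^{-1} · (x̄ - mu_0) = (1.7684, -1.4474),
  (x̄ - mu_0)^T · [...] = (4.75)·(1.7684) + (-2.5)·(-1.4474) = 12.0184.

Step 5 — scale by n: T² = 4 · 12.0184 = 48.0737.

T² ≈ 48.0737


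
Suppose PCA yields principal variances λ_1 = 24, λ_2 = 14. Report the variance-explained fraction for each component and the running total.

Step 1 — total variance = trace(Sigma) = Σ λ_i = 24 + 14 = 38.

Step 2 — fraction explained by component i = λ_i / Σ λ:
  PC1: 24/38 = 0.6316
  PC2: 14/38 = 0.3684

Step 3 — cumulative fraction after k components = (λ_1 + ... + λ_k) / Σ λ:
  k = 1: 24/38 = 0.6316
  k = 2: (24 + 14)/38 = 38/38 = 1

Summary (fraction, with percent):

explained: PC1 0.6316 (63.16%), PC2 0.3684 (36.84%);  cumulative: 0.6316, 1


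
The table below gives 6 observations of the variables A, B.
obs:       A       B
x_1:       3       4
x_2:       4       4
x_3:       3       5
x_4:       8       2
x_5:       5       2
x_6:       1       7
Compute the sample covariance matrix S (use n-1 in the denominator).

Step 1 — column means:
  mean(A) = (3 + 4 + 3 + 8 + 5 + 1) / 6 = 24/6 = 4
  mean(B) = (4 + 4 + 5 + 2 + 2 + 7) / 6 = 24/6 = 4

Step 2 — sample covariance S[i,j] = (1/(n-1)) · Σ_k (x_{k,i} - mean_i) · (x_{k,j} - mean_j), with n-1 = 5.
  S[A,A] = ((-1)·(-1) + (0)·(0) + (-1)·(-1) + (4)·(4) + (1)·(1) + (-3)·(-3)) / 5 = 28/5 = 5.6
  S[A,B] = ((-1)·(0) + (0)·(0) + (-1)·(1) + (4)·(-2) + (1)·(-2) + (-3)·(3)) / 5 = -20/5 = -4
  S[B,B] = ((0)·(0) + (0)·(0) + (1)·(1) + (-2)·(-2) + (-2)·(-2) + (3)·(3)) / 5 = 18/5 = 3.6

S is symmetric (S[j,i] = S[i,j]). Assembling:

S = [[5.6, -4],
 [-4, 3.6]]


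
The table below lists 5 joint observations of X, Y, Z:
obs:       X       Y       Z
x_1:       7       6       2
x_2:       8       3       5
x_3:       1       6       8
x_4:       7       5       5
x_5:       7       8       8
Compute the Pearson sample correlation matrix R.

Step 1 — column means:
  mean(X) = (7 + 8 + 1 + 7 + 7) / 5 = 30/5 = 6
  mean(Y) = (6 + 3 + 6 + 5 + 8) / 5 = 28/5 = 5.6
  mean(Z) = (2 + 5 + 8 + 5 + 8) / 5 = 28/5 = 5.6

Step 2 — sample variances and covariances s[i,j] = (1/(n-1)) · Σ_k (x_{k,i} - mean_i) · (x_{k,j} - mean_j), with n-1 = 4:
  s[X,X] = ((1)·(1) + (2)·(2) + (-5)·(-5) + (1)·(1) + (1)·(1)) / 4 = 32/4 = 8
  s[X,Y] = ((1)·(0.4) + (2)·(-2.6) + (-5)·(0.4) + (1)·(-0.6) + (1)·(2.4)) / 4 = -5/4 = -1.25
  s[X,Z] = ((1)·(-3.6) + (2)·(-0.6) + (-5)·(2.4) + (1)·(-0.6) + (1)·(2.4)) / 4 = -15/4 = -3.75
  s[Y,Y] = ((0.4)·(0.4) + (-2.6)·(-2.6) + (0.4)·(0.4) + (-0.6)·(-0.6) + (2.4)·(2.4)) / 4 = 13.2/4 = 3.3
  s[Y,Z] = ((0.4)·(-3.6) + (-2.6)·(-0.6) + (0.4)·(2.4) + (-0.6)·(-0.6) + (2.4)·(2.4)) / 4 = 7.2/4 = 1.8
  s[Z,Z] = ((-3.6)·(-3.6) + (-0.6)·(-0.6) + (2.4)·(2.4) + (-0.6)·(-0.6) + (2.4)·(2.4)) / 4 = 25.2/4 = 6.3
  Sample standard deviations s_i = √(s[i,i]):
  s(X) = √(8) = 2.8284
  s(Y) = √(3.3) = 1.8166
  s(Z) = √(6.3) = 2.51

Step 3 — r_{ij} = s_{ij} / (s_i · s_j):
  r[X,X] = 1 (diagonal).
  r[X,Y] = -1.25 / (2.8284 · 1.8166) = -1.25 / 5.1381 = -0.2433
  r[X,Z] = -3.75 / (2.8284 · 2.51) = -3.75 / 7.0993 = -0.5282
  r[Y,Y] = 1 (diagonal).
  r[Y,Z] = 1.8 / (1.8166 · 2.51) = 1.8 / 4.5596 = 0.3948
  r[Z,Z] = 1 (diagonal).

R is symmetric with unit diagonal. Assembling:

R = [[1, -0.2433, -0.5282],
 [-0.2433, 1, 0.3948],
 [-0.5282, 0.3948, 1]]


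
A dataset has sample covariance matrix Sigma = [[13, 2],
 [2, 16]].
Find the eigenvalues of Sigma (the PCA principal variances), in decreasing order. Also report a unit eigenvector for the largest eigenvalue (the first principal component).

Step 1 — characteristic polynomial of 2×2 Sigma:
  det(Sigma - λI) = λ² - trace · λ + det = 0.
  trace = 13 + 16 = 29, det = 13·16 - (2)² = 204.
Step 2 — discriminant:
  Δ = trace² - 4·det = 841 - 816 = 25.
Step 3 — eigenvalues:
  λ = (trace ± √Δ)/2 = (29 ± 5)/2,
  λ_1 = 17,  λ_2 = 12.

Step 4 — unit eigenvector for λ_1: solve (Sigma - λ_1 I)v = 0. First row:
  (13 - 17)·v_x + (2)·v_y = 0, i.e. (-4)·v_x + (2)·v_y = 0,
  so v ∝ (b, λ_1 - a) = (2, 4) = u.
  ||u|| = √((2)² + (4)²) = √(20) ≈ 4.4721,
  v_1 = u/||u|| ≈ (0.4472, 0.8944) (||v_1|| = 1).

λ_1 = 17,  λ_2 = 12;  v_1 ≈ (0.4472, 0.8944)


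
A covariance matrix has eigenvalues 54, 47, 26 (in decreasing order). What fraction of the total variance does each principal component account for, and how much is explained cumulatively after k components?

Step 1 — total variance = trace(Sigma) = Σ λ_i = 54 + 47 + 26 = 127.

Step 2 — fraction explained by component i = λ_i / Σ λ:
  PC1: 54/127 = 0.4252
  PC2: 47/127 = 0.3701
  PC3: 26/127 = 0.2047

Step 3 — cumulative fraction after k components = (λ_1 + ... + λ_k) / Σ λ:
  k = 1: 54/127 = 0.4252
  k = 2: (54 + 47)/127 = 101/127 = 0.7953
  k = 3: (54 + 47 + 26)/127 = 127/127 = 1

Summary (fraction, with percent):

explained: PC1 0.4252 (42.52%), PC2 0.3701 (37.01%), PC3 0.2047 (20.47%);  cumulative: 0.4252, 0.7953, 1


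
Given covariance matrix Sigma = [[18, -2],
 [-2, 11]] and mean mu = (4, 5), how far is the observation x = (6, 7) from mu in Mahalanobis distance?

Step 1 — centre the observation: (x - mu) = (2, 2).

Step 2 — invert Sigma. det(Sigma) = 18·11 - (-2)² = 194.
  Sigma^{-1} = (1/det) · [[d, -b], [-b, a]] = [[0.0567, 0.0103],
 [0.0103, 0.0928]].

Step 3 — form the quadratic (x - mu)^T · Sigma^{-1} · (x - mu):
  Sigma^{-1} · (x - mu) = (0.134, 0.2062).
  (x - mu)^T · [Sigma^{-1} · (x - mu)] = (2)·(0.134) + (2)·(0.2062) = 0.6804.

Step 4 — take square root: d = √(0.6804) ≈ 0.8249.

d(x, mu) = √(0.6804) ≈ 0.8249


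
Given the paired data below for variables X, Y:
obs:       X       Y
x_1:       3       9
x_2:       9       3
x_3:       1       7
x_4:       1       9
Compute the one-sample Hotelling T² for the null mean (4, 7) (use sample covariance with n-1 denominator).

Step 1 — sample mean vector:
  mean(X) = (3 + 9 + 1 + 1) / 4 = 14/4 = 3.5
  mean(Y) = (9 + 3 + 7 + 9) / 4 = 28/4 = 7
  x̄ = (3.5, 7),  deviation x̄ - mu_0 = (3.5, 7) - (4, 7) = (-0.5, 0).

Step 2 — sample covariance matrix, S[i,j] = (1/(n-1)) · Σ_k (x_{k,i} - mean_i) · (x_{k,j} - mean_j), divisor n-1 = 3:
  S[X,X] = ((-0.5)·(-0.5) + (5.5)·(5.5) + (-2.5)·(-2.5) + (-2.5)·(-2.5)) / 3 = 43/3 = 14.3333
  S[X,Y] = ((-0.5)·(2) + (5.5)·(-4) + (-2.5)·(0) + (-2.5)·(2)) / 3 = -28/3 = -9.3333
  S[Y,Y] = ((2)·(2) + (-4)·(-4) + (0)·(0) + (2)·(2)) / 3 = 24/3 = 8
  S = [[14.3333, -9.3333],
 [-9.3333, 8]].

Step 3 — invert S. det(S) = 14.3333·8 - (-9.3333)² = 27.5556.
  S^{-1} = (1/det) · [[d, -b], [-b, a]] = [[0.2903, 0.3387],
 [0.3387, 0.5202]].

Step 4 — quadratic form (x̄ - mu_0)^T · S^{-1} · (x̄ - mu_0):
  S^{-1} · (x̄ - mu_0) = (-0.1452, -0.1694),
  (x̄ - mu_0)^T · [...] = (-0.5)·(-0.1452) + (0)·(-0.1694) = 0.0726.

Step 5 — scale by n: T² = 4 · 0.0726 = 0.2903.

T² ≈ 0.2903


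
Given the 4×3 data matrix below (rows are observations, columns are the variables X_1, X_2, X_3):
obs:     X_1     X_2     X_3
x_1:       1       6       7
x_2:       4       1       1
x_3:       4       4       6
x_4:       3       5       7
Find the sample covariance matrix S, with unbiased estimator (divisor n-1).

Step 1 — column means:
  mean(X_1) = (1 + 4 + 4 + 3) / 4 = 12/4 = 3
  mean(X_2) = (6 + 1 + 4 + 5) / 4 = 16/4 = 4
  mean(X_3) = (7 + 1 + 6 + 7) / 4 = 21/4 = 5.25

Step 2 — sample covariance S[i,j] = (1/(n-1)) · Σ_k (x_{k,i} - mean_i) · (x_{k,j} - mean_j), with n-1 = 3.
  S[X_1,X_1] = ((-2)·(-2) + (1)·(1) + (1)·(1) + (0)·(0)) / 3 = 6/3 = 2
  S[X_1,X_2] = ((-2)·(2) + (1)·(-3) + (1)·(0) + (0)·(1)) / 3 = -7/3 = -2.3333
  S[X_1,X_3] = ((-2)·(1.75) + (1)·(-4.25) + (1)·(0.75) + (0)·(1.75)) / 3 = -7/3 = -2.3333
  S[X_2,X_2] = ((2)·(2) + (-3)·(-3) + (0)·(0) + (1)·(1)) / 3 = 14/3 = 4.6667
  S[X_2,X_3] = ((2)·(1.75) + (-3)·(-4.25) + (0)·(0.75) + (1)·(1.75)) / 3 = 18/3 = 6
  S[X_3,X_3] = ((1.75)·(1.75) + (-4.25)·(-4.25) + (0.75)·(0.75) + (1.75)·(1.75)) / 3 = 24.75/3 = 8.25

S is symmetric (S[j,i] = S[i,j]). Assembling:

S = [[2, -2.3333, -2.3333],
 [-2.3333, 4.6667, 6],
 [-2.3333, 6, 8.25]]


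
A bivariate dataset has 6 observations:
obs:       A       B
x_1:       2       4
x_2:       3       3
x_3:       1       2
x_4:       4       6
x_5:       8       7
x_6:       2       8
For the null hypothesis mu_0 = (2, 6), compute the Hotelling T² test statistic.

Step 1 — sample mean vector:
  mean(A) = (2 + 3 + 1 + 4 + 8 + 2) / 6 = 20/6 = 3.3333
  mean(B) = (4 + 3 + 2 + 6 + 7 + 8) / 6 = 30/6 = 5
  x̄ = (3.3333, 5),  deviation x̄ - mu_0 = (3.3333, 5) - (2, 6) = (1.3333, -1).

Step 2 — sample covariance matrix, S[i,j] = (1/(n-1)) · Σ_k (x_{k,i} - mean_i) · (x_{k,j} - mean_j), divisor n-1 = 5:
  S[A,A] = ((-1.3333)·(-1.3333) + (-0.3333)·(-0.3333) + (-2.3333)·(-2.3333) + (0.6667)·(0.6667) + (4.6667)·(4.6667) + (-1.3333)·(-1.3333)) / 5 = 31.3333/5 = 6.2667
  S[A,B] = ((-1.3333)·(-1) + (-0.3333)·(-2) + (-2.3333)·(-3) + (0.6667)·(1) + (4.6667)·(2) + (-1.3333)·(3)) / 5 = 15/5 = 3
  S[B,B] = ((-1)·(-1) + (-2)·(-2) + (-3)·(-3) + (1)·(1) + (2)·(2) + (3)·(3)) / 5 = 28/5 = 5.6
  S = [[6.2667, 3],
 [3, 5.6]].

Step 3 — invert S. det(S) = 6.2667·5.6 - (3)² = 26.0933.
  S^{-1} = (1/det) · [[d, -b], [-b, a]] = [[0.2146, -0.115],
 [-0.115, 0.2402]].

Step 4 — quadratic form (x̄ - mu_0)^T · S^{-1} · (x̄ - mu_0):
  S^{-1} · (x̄ - mu_0) = (0.4011, -0.3935),
  (x̄ - mu_0)^T · [...] = (1.3333)·(0.4011) + (-1)·(-0.3935) = 0.9283.

Step 5 — scale by n: T² = 6 · 0.9283 = 5.5697.

T² ≈ 5.5697


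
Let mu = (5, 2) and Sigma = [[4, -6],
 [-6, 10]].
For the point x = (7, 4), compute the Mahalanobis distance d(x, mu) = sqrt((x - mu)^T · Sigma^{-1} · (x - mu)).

Step 1 — centre the observation: (x - mu) = (2, 2).

Step 2 — invert Sigma. det(Sigma) = 4·10 - (-6)² = 4.
  Sigma^{-1} = (1/det) · [[d, -b], [-b, a]] = [[2.5, 1.5],
 [1.5, 1]].

Step 3 — form the quadratic (x - mu)^T · Sigma^{-1} · (x - mu):
  Sigma^{-1} · (x - mu) = (8, 5).
  (x - mu)^T · [Sigma^{-1} · (x - mu)] = (2)·(8) + (2)·(5) = 26.

Step 4 — take square root: d = √(26) ≈ 5.099.

d(x, mu) = √(26) ≈ 5.099


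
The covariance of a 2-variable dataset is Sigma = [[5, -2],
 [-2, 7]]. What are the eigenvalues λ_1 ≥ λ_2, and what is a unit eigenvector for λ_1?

Step 1 — characteristic polynomial of 2×2 Sigma:
  det(Sigma - λI) = λ² - trace · λ + det = 0.
  trace = 5 + 7 = 12, det = 5·7 - (-2)² = 31.
Step 2 — discriminant:
  Δ = trace² - 4·det = 144 - 124 = 20.
Step 3 — eigenvalues:
  λ = (trace ± √Δ)/2 = (12 ± 4.4721)/2,
  λ_1 = 8.2361,  λ_2 = 3.7639.

Step 4 — unit eigenvector for λ_1: solve (Sigma - λ_1 I)v = 0. First row:
  (5 - 8.2361)·v_x + (-2)·v_y = 0, i.e. (-3.2361)·v_x + (-2)·v_y = 0,
  so v ∝ (b, λ_1 - a) = (-2, 3.2361); multiply by -1 so the first entry is positive: u = (2, -3.2361).
  ||u|| = √((2)² + (-3.2361)²) = √(14.4721) ≈ 3.8042,
  v_1 = u/||u|| ≈ (0.5257, -0.8507) (||v_1|| = 1).

λ_1 = 8.2361,  λ_2 = 3.7639;  v_1 ≈ (0.5257, -0.8507)


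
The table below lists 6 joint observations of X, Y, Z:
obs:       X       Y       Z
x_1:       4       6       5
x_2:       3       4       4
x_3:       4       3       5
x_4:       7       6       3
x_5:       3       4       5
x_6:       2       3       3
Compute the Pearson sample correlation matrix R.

Step 1 — column means:
  mean(X) = (4 + 3 + 4 + 7 + 3 + 2) / 6 = 23/6 = 3.8333
  mean(Y) = (6 + 4 + 3 + 6 + 4 + 3) / 6 = 26/6 = 4.3333
  mean(Z) = (5 + 4 + 5 + 3 + 5 + 3) / 6 = 25/6 = 4.1667

Step 2 — sample variances and covariances s[i,j] = (1/(n-1)) · Σ_k (x_{k,i} - mean_i) · (x_{k,j} - mean_j), with n-1 = 5:
  s[X,X] = ((0.1667)·(0.1667) + (-0.8333)·(-0.8333) + (0.1667)·(0.1667) + (3.1667)·(3.1667) + (-0.8333)·(-0.8333) + (-1.8333)·(-1.8333)) / 5 = 14.8333/5 = 2.9667
  s[X,Y] = ((0.1667)·(1.6667) + (-0.8333)·(-0.3333) + (0.1667)·(-1.3333) + (3.1667)·(1.6667) + (-0.8333)·(-0.3333) + (-1.8333)·(-1.3333)) / 5 = 8.3333/5 = 1.6667
  s[X,Z] = ((0.1667)·(0.8333) + (-0.8333)·(-0.1667) + (0.1667)·(0.8333) + (3.1667)·(-1.1667) + (-0.8333)·(0.8333) + (-1.8333)·(-1.1667)) / 5 = -1.8333/5 = -0.3667
  s[Y,Y] = ((1.6667)·(1.6667) + (-0.3333)·(-0.3333) + (-1.3333)·(-1.3333) + (1.6667)·(1.6667) + (-0.3333)·(-0.3333) + (-1.3333)·(-1.3333)) / 5 = 9.3333/5 = 1.8667
  s[Y,Z] = ((1.6667)·(0.8333) + (-0.3333)·(-0.1667) + (-1.3333)·(0.8333) + (1.6667)·(-1.1667) + (-0.3333)·(0.8333) + (-1.3333)·(-1.1667)) / 5 = -0.3333/5 = -0.0667
  s[Z,Z] = ((0.8333)·(0.8333) + (-0.1667)·(-0.1667) + (0.8333)·(0.8333) + (-1.1667)·(-1.1667) + (0.8333)·(0.8333) + (-1.1667)·(-1.1667)) / 5 = 4.8333/5 = 0.9667
  Sample standard deviations s_i = √(s[i,i]):
  s(X) = √(2.9667) = 1.7224
  s(Y) = √(1.8667) = 1.3663
  s(Z) = √(0.9667) = 0.9832

Step 3 — r_{ij} = s_{ij} / (s_i · s_j):
  r[X,X] = 1 (diagonal).
  r[X,Y] = 1.6667 / (1.7224 · 1.3663) = 1.6667 / 2.3532 = 0.7082
  r[X,Z] = -0.3667 / (1.7224 · 0.9832) = -0.3667 / 1.6935 = -0.2165
  r[Y,Y] = 1 (diagonal).
  r[Y,Z] = -0.0667 / (1.3663 · 0.9832) = -0.0667 / 1.3433 = -0.0496
  r[Z,Z] = 1 (diagonal).

R is symmetric with unit diagonal. Assembling:

R = [[1, 0.7082, -0.2165],
 [0.7082, 1, -0.0496],
 [-0.2165, -0.0496, 1]]


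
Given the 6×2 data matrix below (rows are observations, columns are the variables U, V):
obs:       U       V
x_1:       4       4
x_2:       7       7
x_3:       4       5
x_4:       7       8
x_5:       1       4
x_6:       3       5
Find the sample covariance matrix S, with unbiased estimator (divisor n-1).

Step 1 — column means:
  mean(U) = (4 + 7 + 4 + 7 + 1 + 3) / 6 = 26/6 = 4.3333
  mean(V) = (4 + 7 + 5 + 8 + 4 + 5) / 6 = 33/6 = 5.5

Step 2 — sample covariance S[i,j] = (1/(n-1)) · Σ_k (x_{k,i} - mean_i) · (x_{k,j} - mean_j), with n-1 = 5.
  S[U,U] = ((-0.3333)·(-0.3333) + (2.6667)·(2.6667) + (-0.3333)·(-0.3333) + (2.6667)·(2.6667) + (-3.3333)·(-3.3333) + (-1.3333)·(-1.3333)) / 5 = 27.3333/5 = 5.4667
  S[U,V] = ((-0.3333)·(-1.5) + (2.6667)·(1.5) + (-0.3333)·(-0.5) + (2.6667)·(2.5) + (-3.3333)·(-1.5) + (-1.3333)·(-0.5)) / 5 = 17/5 = 3.4
  S[V,V] = ((-1.5)·(-1.5) + (1.5)·(1.5) + (-0.5)·(-0.5) + (2.5)·(2.5) + (-1.5)·(-1.5) + (-0.5)·(-0.5)) / 5 = 13.5/5 = 2.7

S is symmetric (S[j,i] = S[i,j]). Assembling:

S = [[5.4667, 3.4],
 [3.4, 2.7]]


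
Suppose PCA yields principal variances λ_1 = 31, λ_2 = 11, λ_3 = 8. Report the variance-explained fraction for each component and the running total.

Step 1 — total variance = trace(Sigma) = Σ λ_i = 31 + 11 + 8 = 50.

Step 2 — fraction explained by component i = λ_i / Σ λ:
  PC1: 31/50 = 0.62
  PC2: 11/50 = 0.22
  PC3: 8/50 = 0.16

Step 3 — cumulative fraction after k components = (λ_1 + ... + λ_k) / Σ λ:
  k = 1: 31/50 = 0.62
  k = 2: (31 + 11)/50 = 42/50 = 0.84
  k = 3: (31 + 11 + 8)/50 = 50/50 = 1

Summary (fraction, with percent):

explained: PC1 0.62 (62%), PC2 0.22 (22%), PC3 0.16 (16%);  cumulative: 0.62, 0.84, 1


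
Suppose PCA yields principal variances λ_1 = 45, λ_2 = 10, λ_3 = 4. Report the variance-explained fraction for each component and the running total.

Step 1 — total variance = trace(Sigma) = Σ λ_i = 45 + 10 + 4 = 59.

Step 2 — fraction explained by component i = λ_i / Σ λ:
  PC1: 45/59 = 0.7627
  PC2: 10/59 = 0.1695
  PC3: 4/59 = 0.0678

Step 3 — cumulative fraction after k components = (λ_1 + ... + λ_k) / Σ λ:
  k = 1: 45/59 = 0.7627
  k = 2: (45 + 10)/59 = 55/59 = 0.9322
  k = 3: (45 + 10 + 4)/59 = 59/59 = 1

Summary (fraction, with percent):

explained: PC1 0.7627 (76.27%), PC2 0.1695 (16.95%), PC3 0.0678 (6.78%);  cumulative: 0.7627, 0.9322, 1


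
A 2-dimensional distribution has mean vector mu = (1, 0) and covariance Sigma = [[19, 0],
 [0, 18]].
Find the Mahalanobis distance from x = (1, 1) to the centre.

Step 1 — centre the observation: (x - mu) = (0, 1).

Step 2 — invert Sigma. det(Sigma) = 19·18 - (0)² = 342.
  Sigma^{-1} = (1/det) · [[d, -b], [-b, a]] = [[0.0526, 0],
 [0, 0.0556]].

Step 3 — form the quadratic (x - mu)^T · Sigma^{-1} · (x - mu):
  Sigma^{-1} · (x - mu) = (0, 0.0556).
  (x - mu)^T · [Sigma^{-1} · (x - mu)] = (0)·(0) + (1)·(0.0556) = 0.0556.

Step 4 — take square root: d = √(0.0556) ≈ 0.2357.

d(x, mu) = √(0.0556) ≈ 0.2357


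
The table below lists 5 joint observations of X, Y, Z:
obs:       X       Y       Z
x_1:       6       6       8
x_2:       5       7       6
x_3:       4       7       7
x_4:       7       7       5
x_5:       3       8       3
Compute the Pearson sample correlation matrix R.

Step 1 — column means:
  mean(X) = (6 + 5 + 4 + 7 + 3) / 5 = 25/5 = 5
  mean(Y) = (6 + 7 + 7 + 7 + 8) / 5 = 35/5 = 7
  mean(Z) = (8 + 6 + 7 + 5 + 3) / 5 = 29/5 = 5.8

Step 2 — sample variances and covariances s[i,j] = (1/(n-1)) · Σ_k (x_{k,i} - mean_i) · (x_{k,j} - mean_j), with n-1 = 4:
  s[X,X] = ((1)·(1) + (0)·(0) + (-1)·(-1) + (2)·(2) + (-2)·(-2)) / 4 = 10/4 = 2.5
  s[X,Y] = ((1)·(-1) + (0)·(0) + (-1)·(0) + (2)·(0) + (-2)·(1)) / 4 = -3/4 = -0.75
  s[X,Z] = ((1)·(2.2) + (0)·(0.2) + (-1)·(1.2) + (2)·(-0.8) + (-2)·(-2.8)) / 4 = 5/4 = 1.25
  s[Y,Y] = ((-1)·(-1) + (0)·(0) + (0)·(0) + (0)·(0) + (1)·(1)) / 4 = 2/4 = 0.5
  s[Y,Z] = ((-1)·(2.2) + (0)·(0.2) + (0)·(1.2) + (0)·(-0.8) + (1)·(-2.8)) / 4 = -5/4 = -1.25
  s[Z,Z] = ((2.2)·(2.2) + (0.2)·(0.2) + (1.2)·(1.2) + (-0.8)·(-0.8) + (-2.8)·(-2.8)) / 4 = 14.8/4 = 3.7
  Sample standard deviations s_i = √(s[i,i]):
  s(X) = √(2.5) = 1.5811
  s(Y) = √(0.5) = 0.7071
  s(Z) = √(3.7) = 1.9235

Step 3 — r_{ij} = s_{ij} / (s_i · s_j):
  r[X,X] = 1 (diagonal).
  r[X,Y] = -0.75 / (1.5811 · 0.7071) = -0.75 / 1.118 = -0.6708
  r[X,Z] = 1.25 / (1.5811 · 1.9235) = 1.25 / 3.0414 = 0.411
  r[Y,Y] = 1 (diagonal).
  r[Y,Z] = -1.25 / (0.7071 · 1.9235) = -1.25 / 1.3601 = -0.919
  r[Z,Z] = 1 (diagonal).

R is symmetric with unit diagonal. Assembling:

R = [[1, -0.6708, 0.411],
 [-0.6708, 1, -0.919],
 [0.411, -0.919, 1]]


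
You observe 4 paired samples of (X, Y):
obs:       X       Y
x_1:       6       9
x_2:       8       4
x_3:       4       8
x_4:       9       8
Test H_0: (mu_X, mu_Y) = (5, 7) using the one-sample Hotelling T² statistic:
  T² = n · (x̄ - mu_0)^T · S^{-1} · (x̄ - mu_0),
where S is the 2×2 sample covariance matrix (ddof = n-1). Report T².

Step 1 — sample mean vector:
  mean(X) = (6 + 8 + 4 + 9) / 4 = 27/4 = 6.75
  mean(Y) = (9 + 4 + 8 + 8) / 4 = 29/4 = 7.25
  x̄ = (6.75, 7.25),  deviation x̄ - mu_0 = (6.75, 7.25) - (5, 7) = (1.75, 0.25).

Step 2 — sample covariance matrix, S[i,j] = (1/(n-1)) · Σ_k (x_{k,i} - mean_i) · (x_{k,j} - mean_j), divisor n-1 = 3:
  S[X,X] = ((-0.75)·(-0.75) + (1.25)·(1.25) + (-2.75)·(-2.75) + (2.25)·(2.25)) / 3 = 14.75/3 = 4.9167
  S[X,Y] = ((-0.75)·(1.75) + (1.25)·(-3.25) + (-2.75)·(0.75) + (2.25)·(0.75)) / 3 = -5.75/3 = -1.9167
  S[Y,Y] = ((1.75)·(1.75) + (-3.25)·(-3.25) + (0.75)·(0.75) + (0.75)·(0.75)) / 3 = 14.75/3 = 4.9167
  S = [[4.9167, -1.9167],
 [-1.9167, 4.9167]].

Step 3 — invert S. det(S) = 4.9167·4.9167 - (-1.9167)² = 20.5.
  S^{-1} = (1/det) · [[d, -b], [-b, a]] = [[0.2398, 0.0935],
 [0.0935, 0.2398]].

Step 4 — quadratic form (x̄ - mu_0)^T · S^{-1} · (x̄ - mu_0):
  S^{-1} · (x̄ - mu_0) = (0.4431, 0.2236),
  (x̄ - mu_0)^T · [...] = (1.75)·(0.4431) + (0.25)·(0.2236) = 0.8313.

Step 5 — scale by n: T² = 4 · 0.8313 = 3.3252.

T² ≈ 3.3252


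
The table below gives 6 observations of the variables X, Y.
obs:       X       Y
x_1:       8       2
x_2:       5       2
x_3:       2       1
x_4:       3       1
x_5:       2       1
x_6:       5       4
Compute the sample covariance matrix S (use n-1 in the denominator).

Step 1 — column means:
  mean(X) = (8 + 5 + 2 + 3 + 2 + 5) / 6 = 25/6 = 4.1667
  mean(Y) = (2 + 2 + 1 + 1 + 1 + 4) / 6 = 11/6 = 1.8333

Step 2 — sample covariance S[i,j] = (1/(n-1)) · Σ_k (x_{k,i} - mean_i) · (x_{k,j} - mean_j), with n-1 = 5.
  S[X,X] = ((3.8333)·(3.8333) + (0.8333)·(0.8333) + (-2.1667)·(-2.1667) + (-1.1667)·(-1.1667) + (-2.1667)·(-2.1667) + (0.8333)·(0.8333)) / 5 = 26.8333/5 = 5.3667
  S[X,Y] = ((3.8333)·(0.1667) + (0.8333)·(0.1667) + (-2.1667)·(-0.8333) + (-1.1667)·(-0.8333) + (-2.1667)·(-0.8333) + (0.8333)·(2.1667)) / 5 = 7.1667/5 = 1.4333
  S[Y,Y] = ((0.1667)·(0.1667) + (0.1667)·(0.1667) + (-0.8333)·(-0.8333) + (-0.8333)·(-0.8333) + (-0.8333)·(-0.8333) + (2.1667)·(2.1667)) / 5 = 6.8333/5 = 1.3667

S is symmetric (S[j,i] = S[i,j]). Assembling:

S = [[5.3667, 1.4333],
 [1.4333, 1.3667]]


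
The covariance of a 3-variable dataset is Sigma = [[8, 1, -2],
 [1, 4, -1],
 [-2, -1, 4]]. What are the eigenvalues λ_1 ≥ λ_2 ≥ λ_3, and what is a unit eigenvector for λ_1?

Step 1 — characteristic polynomial p(λ) = det(λI - Sigma) = λ³ - tr·λ² + c_1·λ - det, where tr = trace, c_1 = sum of the principal 2×2 minors, det = det(Sigma):
  tr = 8 + 4 + 4 = 16,
  c_1 = (8·4 - (1)²) + (8·4 - (-2)²) + (4·4 - (-1)²) = 31 + 28 + 15 = 74,
  det = 8·(4·4 - (-1)²) - (1)·((1)·4 - (-1)·(-2)) + (-2)·((1)·(-1) - 4·(-2)) = 8·(15) - (1)·(2) + (-2)·(7) = 104.
  So p(λ) = λ³ - 16λ² + 74λ - 104.
Step 2 — look for an integer root (rational root theorem: any rational root is an integer divisor of 104). Testing λ = 4:
  p(4) = 64 - 256 + 296 - 104 = 0  ✓
  Dividing out (λ - 4): p(λ) = (λ - 4)(λ² - 12λ + 26).
Step 3 — remaining eigenvalues from the quadratic λ² - 12λ + 26 = 0:
  Δ = 12² - 4·26 = 144 - 104 = 40,  λ = (12 ± √40)/2 = (12 ± 6.3246)/2 ≈ 9.1623 or 2.8377.
  Sorted: λ_1 = 9.1623,  λ_2 = 4,  λ_3 = 2.8377  (check: sum = 16 = tr ✓).

Step 4 — unit eigenvector for λ_1 ≈ 9.1623: v spans the null space of (Sigma - λ_1 I), whose rows are
  r_1 = (-1.1623, 1, -2),  r_2 = (1, -5.1623, -1),  r_3 = (-2, -1, -5.1623).
  v is orthogonal to every row, so take v ∝ r_1 × r_2 = ((1)·(-1) - (-2)·(-5.1623), (-2)·(1) - (-1.1623)·(-1), (-1.1623)·(-5.1623) - (1)·(1)) ≈ (-11.3246, -3.1623, 5).
  Rescale (multiply by -1 so the first nonzero entry is positive): u = (11.3246, 3.1623, -5).
  ||u|| = √((11.3246)² + (3.1623)² + (-5)²) = √(163.2456) ≈ 12.7768,  v_1 = u/||u|| ≈ (0.8863, 0.2475, -0.3913) (||v_1|| = 1).

λ_1 = 9.1623,  λ_2 = 4,  λ_3 = 2.8377;  v_1 ≈ (0.8863, 0.2475, -0.3913)


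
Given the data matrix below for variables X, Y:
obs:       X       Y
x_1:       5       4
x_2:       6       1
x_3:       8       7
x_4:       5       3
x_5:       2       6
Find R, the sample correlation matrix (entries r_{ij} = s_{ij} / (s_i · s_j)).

Step 1 — column means:
  mean(X) = (5 + 6 + 8 + 5 + 2) / 5 = 26/5 = 5.2
  mean(Y) = (4 + 1 + 7 + 3 + 6) / 5 = 21/5 = 4.2

Step 2 — sample variances and covariances s[i,j] = (1/(n-1)) · Σ_k (x_{k,i} - mean_i) · (x_{k,j} - mean_j), with n-1 = 4:
  s[X,X] = ((-0.2)·(-0.2) + (0.8)·(0.8) + (2.8)·(2.8) + (-0.2)·(-0.2) + (-3.2)·(-3.2)) / 4 = 18.8/4 = 4.7
  s[X,Y] = ((-0.2)·(-0.2) + (0.8)·(-3.2) + (2.8)·(2.8) + (-0.2)·(-1.2) + (-3.2)·(1.8)) / 4 = -0.2/4 = -0.05
  s[Y,Y] = ((-0.2)·(-0.2) + (-3.2)·(-3.2) + (2.8)·(2.8) + (-1.2)·(-1.2) + (1.8)·(1.8)) / 4 = 22.8/4 = 5.7
  Sample standard deviations s_i = √(s[i,i]):
  s(X) = √(4.7) = 2.1679
  s(Y) = √(5.7) = 2.3875

Step 3 — r_{ij} = s_{ij} / (s_i · s_j):
  r[X,X] = 1 (diagonal).
  r[X,Y] = -0.05 / (2.1679 · 2.3875) = -0.05 / 5.1759 = -0.0097
  r[Y,Y] = 1 (diagonal).

R is symmetric with unit diagonal. Assembling:

R = [[1, -0.0097],
 [-0.0097, 1]]


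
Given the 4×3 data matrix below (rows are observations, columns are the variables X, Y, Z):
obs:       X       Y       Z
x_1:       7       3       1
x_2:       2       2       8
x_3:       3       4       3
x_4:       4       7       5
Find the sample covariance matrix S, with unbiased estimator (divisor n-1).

Step 1 — column means:
  mean(X) = (7 + 2 + 3 + 4) / 4 = 16/4 = 4
  mean(Y) = (3 + 2 + 4 + 7) / 4 = 16/4 = 4
  mean(Z) = (1 + 8 + 3 + 5) / 4 = 17/4 = 4.25

Step 2 — sample covariance S[i,j] = (1/(n-1)) · Σ_k (x_{k,i} - mean_i) · (x_{k,j} - mean_j), with n-1 = 3.
  S[X,X] = ((3)·(3) + (-2)·(-2) + (-1)·(-1) + (0)·(0)) / 3 = 14/3 = 4.6667
  S[X,Y] = ((3)·(-1) + (-2)·(-2) + (-1)·(0) + (0)·(3)) / 3 = 1/3 = 0.3333
  S[X,Z] = ((3)·(-3.25) + (-2)·(3.75) + (-1)·(-1.25) + (0)·(0.75)) / 3 = -16/3 = -5.3333
  S[Y,Y] = ((-1)·(-1) + (-2)·(-2) + (0)·(0) + (3)·(3)) / 3 = 14/3 = 4.6667
  S[Y,Z] = ((-1)·(-3.25) + (-2)·(3.75) + (0)·(-1.25) + (3)·(0.75)) / 3 = -2/3 = -0.6667
  S[Z,Z] = ((-3.25)·(-3.25) + (3.75)·(3.75) + (-1.25)·(-1.25) + (0.75)·(0.75)) / 3 = 26.75/3 = 8.9167

S is symmetric (S[j,i] = S[i,j]). Assembling:

S = [[4.6667, 0.3333, -5.3333],
 [0.3333, 4.6667, -0.6667],
 [-5.3333, -0.6667, 8.9167]]


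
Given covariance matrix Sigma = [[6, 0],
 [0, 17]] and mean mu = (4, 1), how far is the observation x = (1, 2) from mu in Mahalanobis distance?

Step 1 — centre the observation: (x - mu) = (-3, 1).

Step 2 — invert Sigma. det(Sigma) = 6·17 - (0)² = 102.
  Sigma^{-1} = (1/det) · [[d, -b], [-b, a]] = [[0.1667, 0],
 [0, 0.0588]].

Step 3 — form the quadratic (x - mu)^T · Sigma^{-1} · (x - mu):
  Sigma^{-1} · (x - mu) = (-0.5, 0.0588).
  (x - mu)^T · [Sigma^{-1} · (x - mu)] = (-3)·(-0.5) + (1)·(0.0588) = 1.5588.

Step 4 — take square root: d = √(1.5588) ≈ 1.2485.

d(x, mu) = √(1.5588) ≈ 1.2485


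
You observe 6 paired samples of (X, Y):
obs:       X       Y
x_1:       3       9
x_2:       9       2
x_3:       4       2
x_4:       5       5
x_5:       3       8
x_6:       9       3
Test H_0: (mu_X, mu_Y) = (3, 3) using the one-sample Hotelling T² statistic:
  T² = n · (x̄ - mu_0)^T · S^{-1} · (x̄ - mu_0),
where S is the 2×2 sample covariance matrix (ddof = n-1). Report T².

Step 1 — sample mean vector:
  mean(X) = (3 + 9 + 4 + 5 + 3 + 9) / 6 = 33/6 = 5.5
  mean(Y) = (9 + 2 + 2 + 5 + 8 + 3) / 6 = 29/6 = 4.8333
  x̄ = (5.5, 4.8333),  deviation x̄ - mu_0 = (5.5, 4.8333) - (3, 3) = (2.5, 1.8333).

Step 2 — sample covariance matrix, S[i,j] = (1/(n-1)) · Σ_k (x_{k,i} - mean_i) · (x_{k,j} - mean_j), divisor n-1 = 5:
  S[X,X] = ((-2.5)·(-2.5) + (3.5)·(3.5) + (-1.5)·(-1.5) + (-0.5)·(-0.5) + (-2.5)·(-2.5) + (3.5)·(3.5)) / 5 = 39.5/5 = 7.9
  S[X,Y] = ((-2.5)·(4.1667) + (3.5)·(-2.8333) + (-1.5)·(-2.8333) + (-0.5)·(0.1667) + (-2.5)·(3.1667) + (3.5)·(-1.8333)) / 5 = -30.5/5 = -6.1
  S[Y,Y] = ((4.1667)·(4.1667) + (-2.8333)·(-2.8333) + (-2.8333)·(-2.8333) + (0.1667)·(0.1667) + (3.1667)·(3.1667) + (-1.8333)·(-1.8333)) / 5 = 46.8333/5 = 9.3667
  S = [[7.9, -6.1],
 [-6.1, 9.3667]].

Step 3 — invert S. det(S) = 7.9·9.3667 - (-6.1)² = 36.7867.
  S^{-1} = (1/det) · [[d, -b], [-b, a]] = [[0.2546, 0.1658],
 [0.1658, 0.2148]].

Step 4 — quadratic form (x̄ - mu_0)^T · S^{-1} · (x̄ - mu_0):
  S^{-1} · (x̄ - mu_0) = (0.9406, 0.8083),
  (x̄ - mu_0)^T · [...] = (2.5)·(0.9406) + (1.8333)·(0.8083) = 3.8332.

Step 5 — scale by n: T² = 6 · 3.8332 = 22.9993.

T² ≈ 22.9993


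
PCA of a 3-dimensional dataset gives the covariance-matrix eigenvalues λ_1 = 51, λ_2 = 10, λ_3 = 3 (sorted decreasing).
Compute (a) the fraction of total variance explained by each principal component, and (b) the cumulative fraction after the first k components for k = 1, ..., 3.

Step 1 — total variance = trace(Sigma) = Σ λ_i = 51 + 10 + 3 = 64.

Step 2 — fraction explained by component i = λ_i / Σ λ:
  PC1: 51/64 = 0.7969
  PC2: 10/64 = 0.1562
  PC3: 3/64 = 0.0469

Step 3 — cumulative fraction after k components = (λ_1 + ... + λ_k) / Σ λ:
  k = 1: 51/64 = 0.7969
  k = 2: (51 + 10)/64 = 61/64 = 0.9531
  k = 3: (51 + 10 + 3)/64 = 64/64 = 1

Summary (fraction, with percent):

explained: PC1 0.7969 (79.69%), PC2 0.1562 (15.62%), PC3 0.0469 (4.69%);  cumulative: 0.7969, 0.9531, 1


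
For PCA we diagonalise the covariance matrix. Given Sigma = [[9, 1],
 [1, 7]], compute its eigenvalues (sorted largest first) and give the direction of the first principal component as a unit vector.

Step 1 — characteristic polynomial of 2×2 Sigma:
  det(Sigma - λI) = λ² - trace · λ + det = 0.
  trace = 9 + 7 = 16, det = 9·7 - (1)² = 62.
Step 2 — discriminant:
  Δ = trace² - 4·det = 256 - 248 = 8.
Step 3 — eigenvalues:
  λ = (trace ± √Δ)/2 = (16 ± 2.8284)/2,
  λ_1 = 9.4142,  λ_2 = 6.5858.

Step 4 — unit eigenvector for λ_1: solve (Sigma - λ_1 I)v = 0. First row:
  (9 - 9.4142)·v_x + (1)·v_y = 0, i.e. (-0.4142)·v_x + (1)·v_y = 0,
  so v ∝ (b, λ_1 - a) = (1, 0.4142) = u.
  ||u|| = √((1)² + (0.4142)²) = √(1.1716) ≈ 1.0824,
  v_1 = u/||u|| ≈ (0.9239, 0.3827) (||v_1|| = 1).

λ_1 = 9.4142,  λ_2 = 6.5858;  v_1 ≈ (0.9239, 0.3827)


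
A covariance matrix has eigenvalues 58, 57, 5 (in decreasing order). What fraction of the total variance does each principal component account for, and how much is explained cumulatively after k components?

Step 1 — total variance = trace(Sigma) = Σ λ_i = 58 + 57 + 5 = 120.

Step 2 — fraction explained by component i = λ_i / Σ λ:
  PC1: 58/120 = 0.4833
  PC2: 57/120 = 0.475
  PC3: 5/120 = 0.0417

Step 3 — cumulative fraction after k components = (λ_1 + ... + λ_k) / Σ λ:
  k = 1: 58/120 = 0.4833
  k = 2: (58 + 57)/120 = 115/120 = 0.9583
  k = 3: (58 + 57 + 5)/120 = 120/120 = 1

Summary (fraction, with percent):

explained: PC1 0.4833 (48.33%), PC2 0.475 (47.5%), PC3 0.0417 (4.17%);  cumulative: 0.4833, 0.9583, 1


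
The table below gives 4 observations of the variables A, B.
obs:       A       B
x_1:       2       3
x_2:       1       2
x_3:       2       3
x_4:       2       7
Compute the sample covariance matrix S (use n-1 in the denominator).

Step 1 — column means:
  mean(A) = (2 + 1 + 2 + 2) / 4 = 7/4 = 1.75
  mean(B) = (3 + 2 + 3 + 7) / 4 = 15/4 = 3.75

Step 2 — sample covariance S[i,j] = (1/(n-1)) · Σ_k (x_{k,i} - mean_i) · (x_{k,j} - mean_j), with n-1 = 3.
  S[A,A] = ((0.25)·(0.25) + (-0.75)·(-0.75) + (0.25)·(0.25) + (0.25)·(0.25)) / 3 = 0.75/3 = 0.25
  S[A,B] = ((0.25)·(-0.75) + (-0.75)·(-1.75) + (0.25)·(-0.75) + (0.25)·(3.25)) / 3 = 1.75/3 = 0.5833
  S[B,B] = ((-0.75)·(-0.75) + (-1.75)·(-1.75) + (-0.75)·(-0.75) + (3.25)·(3.25)) / 3 = 14.75/3 = 4.9167

S is symmetric (S[j,i] = S[i,j]). Assembling:

S = [[0.25, 0.5833],
 [0.5833, 4.9167]]
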